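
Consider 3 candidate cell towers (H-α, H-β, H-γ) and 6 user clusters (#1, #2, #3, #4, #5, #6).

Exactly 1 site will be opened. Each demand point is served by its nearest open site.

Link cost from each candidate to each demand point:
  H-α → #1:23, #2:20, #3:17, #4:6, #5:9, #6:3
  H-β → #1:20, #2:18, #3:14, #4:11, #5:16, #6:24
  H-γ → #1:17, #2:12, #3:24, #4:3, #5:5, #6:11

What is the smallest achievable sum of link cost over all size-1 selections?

72

Open {H-γ}.
  #1→H-γ 17, #2→H-γ 12, #3→H-γ 24, #4→H-γ 3, #5→H-γ 5, #6→H-γ 11  ⇒ total 72.
Compare {H-α}: total 78.
Compare {H-β}: total 103.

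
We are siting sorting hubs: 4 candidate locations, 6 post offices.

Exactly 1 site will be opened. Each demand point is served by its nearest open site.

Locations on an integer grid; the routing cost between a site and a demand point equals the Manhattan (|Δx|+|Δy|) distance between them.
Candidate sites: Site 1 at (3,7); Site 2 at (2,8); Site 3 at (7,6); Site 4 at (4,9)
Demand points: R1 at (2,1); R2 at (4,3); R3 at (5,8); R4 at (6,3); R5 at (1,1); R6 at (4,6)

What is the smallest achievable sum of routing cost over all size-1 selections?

Open {Site 1}.
  R1→Site 1 7, R2→Site 1 5, R3→Site 1 3, R4→Site 1 7, R5→Site 1 8, R6→Site 1 2  ⇒ total 32.
Compare {Site 2}: total 38.
Compare {Site 3}: total 38.
No size-1 selection does better; minimum is 32.

32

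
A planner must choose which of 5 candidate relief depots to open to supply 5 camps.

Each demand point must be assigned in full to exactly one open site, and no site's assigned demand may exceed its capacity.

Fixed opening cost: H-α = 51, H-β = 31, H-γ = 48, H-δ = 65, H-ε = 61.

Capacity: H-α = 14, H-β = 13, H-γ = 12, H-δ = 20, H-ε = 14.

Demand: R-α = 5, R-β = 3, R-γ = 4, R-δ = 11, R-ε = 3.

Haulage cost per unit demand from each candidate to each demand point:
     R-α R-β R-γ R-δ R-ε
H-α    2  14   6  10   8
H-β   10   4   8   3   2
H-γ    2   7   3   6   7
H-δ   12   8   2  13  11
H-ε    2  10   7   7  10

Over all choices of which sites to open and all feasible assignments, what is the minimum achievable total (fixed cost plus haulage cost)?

227

Open {H-α, H-β, H-γ}; cheapest assignment that respects the capacities:
  H-α (cap 14, load 5): R-α — cost 5×2 = 10
  H-β (cap 13, load 11): R-δ — cost 11×3 = 33
  H-γ (cap 12, load 10): R-β, R-γ, R-ε — cost 3×7 + 4×3 + 3×7 = 54
  Shipping 97, fixed 130 → total 227.
  Any other capacity-feasible assignment to {H-α, H-β, H-γ} ships for at least 97.
Compare {H-β, H-γ, H-δ}: its best feasible assignment gives total 237.
Compare {H-β, H-γ, H-ε}: its best feasible assignment gives total 237.
Every other set of open sites that can feasibly serve all demand totals ≥ 237 even under its best assignment. Minimum: 227.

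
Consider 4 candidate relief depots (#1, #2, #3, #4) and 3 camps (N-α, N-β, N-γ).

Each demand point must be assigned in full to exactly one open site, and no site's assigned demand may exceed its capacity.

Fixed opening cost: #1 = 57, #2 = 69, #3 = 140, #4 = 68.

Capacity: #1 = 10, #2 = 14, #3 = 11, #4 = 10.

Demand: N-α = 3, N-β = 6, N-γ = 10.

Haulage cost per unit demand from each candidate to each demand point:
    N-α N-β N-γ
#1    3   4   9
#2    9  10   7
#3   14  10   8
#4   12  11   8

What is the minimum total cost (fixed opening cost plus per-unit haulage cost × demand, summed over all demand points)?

229

Open {#1, #2}; cheapest assignment that respects the capacities:
  #1 (cap 10, load 9): N-α, N-β — cost 3×3 + 6×4 = 33
  #2 (cap 14, load 10): N-γ — cost 10×7 = 70
  Shipping 103, fixed 126 → total 229.
  Any other capacity-feasible assignment to {#1, #2} ships for at least 103.
Compare {#1, #4}: its best feasible assignment gives total 238.
Compare {#1, #2, #4}: its best feasible assignment gives total 297.
Every other set of open sites that can feasibly serve all demand totals ≥ 238 even under its best assignment. Minimum: 229.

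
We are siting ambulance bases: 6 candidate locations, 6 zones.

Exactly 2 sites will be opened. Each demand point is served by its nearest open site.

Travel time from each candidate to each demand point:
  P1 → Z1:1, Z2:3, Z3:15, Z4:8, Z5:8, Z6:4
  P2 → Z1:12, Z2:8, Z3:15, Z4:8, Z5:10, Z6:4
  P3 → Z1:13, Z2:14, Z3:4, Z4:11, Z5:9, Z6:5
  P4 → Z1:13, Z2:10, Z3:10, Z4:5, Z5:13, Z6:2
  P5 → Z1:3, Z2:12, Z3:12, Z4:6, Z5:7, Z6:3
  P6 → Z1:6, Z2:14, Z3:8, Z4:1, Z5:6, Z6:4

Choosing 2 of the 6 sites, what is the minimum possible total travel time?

23

Open {P1, P6}.
  Z1→P1 1, Z2→P1 3, Z3→P6 8, Z4→P6 1, Z5→P6 6, Z6→P1 4  ⇒ total 23.
Compare {P1, P3}: total 28.
Compare {P1, P4}: total 29.
No size-2 selection does better; minimum is 23.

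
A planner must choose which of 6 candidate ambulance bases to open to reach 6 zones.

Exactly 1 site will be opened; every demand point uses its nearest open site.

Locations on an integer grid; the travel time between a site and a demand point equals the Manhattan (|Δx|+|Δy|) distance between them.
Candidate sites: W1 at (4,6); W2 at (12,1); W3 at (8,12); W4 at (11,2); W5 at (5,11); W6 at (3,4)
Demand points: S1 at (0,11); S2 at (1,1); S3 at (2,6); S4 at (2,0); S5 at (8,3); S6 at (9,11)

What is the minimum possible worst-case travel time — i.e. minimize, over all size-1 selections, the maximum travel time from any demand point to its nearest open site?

10

Open {W1}.
  Farthest demand point is S6 at travel time 10 (to W1); all others are ≤ 10.
With {W6} the worst case is 13.
With {W5} the worst case is 14.
No size-1 selection achieves below 10.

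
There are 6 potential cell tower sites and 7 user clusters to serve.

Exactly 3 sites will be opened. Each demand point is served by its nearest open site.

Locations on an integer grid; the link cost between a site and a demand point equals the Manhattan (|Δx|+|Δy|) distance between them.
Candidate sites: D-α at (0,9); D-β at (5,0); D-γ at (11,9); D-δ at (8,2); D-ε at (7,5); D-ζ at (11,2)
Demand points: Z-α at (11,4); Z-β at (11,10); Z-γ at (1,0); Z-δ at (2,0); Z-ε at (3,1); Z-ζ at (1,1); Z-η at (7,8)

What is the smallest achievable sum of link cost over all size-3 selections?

Open {D-β, D-γ, D-ζ}.
  Z-α→D-ζ 2, Z-β→D-γ 1, Z-γ→D-β 4, Z-δ→D-β 3, Z-ε→D-β 3, Z-ζ→D-β 5, Z-η→D-γ 5  ⇒ total 23.
Compare {D-β, D-γ, D-ε}: total 24.
Compare {D-α, D-β, D-γ}: total 26.
No size-3 selection does better; minimum is 23.

23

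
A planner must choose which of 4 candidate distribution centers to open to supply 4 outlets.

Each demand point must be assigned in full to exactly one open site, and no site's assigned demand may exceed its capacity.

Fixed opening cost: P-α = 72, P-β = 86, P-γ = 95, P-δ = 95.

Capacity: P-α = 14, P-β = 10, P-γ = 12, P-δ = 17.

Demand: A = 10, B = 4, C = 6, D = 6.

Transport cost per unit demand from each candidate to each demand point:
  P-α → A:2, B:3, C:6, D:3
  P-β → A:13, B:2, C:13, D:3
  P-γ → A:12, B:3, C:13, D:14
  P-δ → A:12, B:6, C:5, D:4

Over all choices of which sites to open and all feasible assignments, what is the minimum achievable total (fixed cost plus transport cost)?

Open {P-α, P-δ}; cheapest assignment that respects the capacities:
  P-α (cap 14, load 14): A, B — cost 10×2 + 4×3 = 32
  P-δ (cap 17, load 12): C, D — cost 6×5 + 6×4 = 54
  Shipping 86, fixed 167 → total 253.
  Any other capacity-feasible assignment to {P-α, P-δ} ships for at least 86.
Compare {P-α, P-β, P-δ}: its best feasible assignment gives total 329.
Compare {P-α, P-γ, P-δ}: its best feasible assignment gives total 348.
Every other set of open sites that can feasibly serve all demand totals ≥ 329 even under its best assignment. Minimum: 253.

253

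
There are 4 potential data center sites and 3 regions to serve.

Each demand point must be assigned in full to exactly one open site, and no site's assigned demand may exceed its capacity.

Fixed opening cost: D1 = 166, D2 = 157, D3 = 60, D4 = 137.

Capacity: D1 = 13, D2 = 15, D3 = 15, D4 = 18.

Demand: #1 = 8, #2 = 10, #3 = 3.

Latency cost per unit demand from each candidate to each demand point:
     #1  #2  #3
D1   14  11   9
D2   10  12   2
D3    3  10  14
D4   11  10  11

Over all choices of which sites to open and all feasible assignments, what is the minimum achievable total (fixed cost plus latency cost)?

354

Open {D3, D4}; cheapest assignment that respects the capacities:
  D3 (cap 15, load 8): #1 — cost 8×3 = 24
  D4 (cap 18, load 13): #2, #3 — cost 10×10 + 3×11 = 133
  Shipping 157, fixed 197 → total 354.
  Any other capacity-feasible assignment to {D3, D4} ships for at least 157.
Compare {D2, D3}: its best feasible assignment gives total 367.
Compare {D1, D3}: its best feasible assignment gives total 387.
Every other set of open sites that can feasibly serve all demand totals ≥ 367 even under its best assignment. Minimum: 354.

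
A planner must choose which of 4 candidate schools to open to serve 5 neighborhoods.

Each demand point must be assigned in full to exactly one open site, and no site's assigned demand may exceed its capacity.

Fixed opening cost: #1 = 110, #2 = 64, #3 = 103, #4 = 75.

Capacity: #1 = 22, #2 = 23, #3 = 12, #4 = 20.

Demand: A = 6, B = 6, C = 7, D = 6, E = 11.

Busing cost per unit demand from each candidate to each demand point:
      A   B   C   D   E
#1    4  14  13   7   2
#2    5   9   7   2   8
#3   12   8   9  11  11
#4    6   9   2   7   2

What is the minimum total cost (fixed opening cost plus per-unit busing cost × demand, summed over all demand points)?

271

Open {#2, #4}; cheapest assignment that respects the capacities:
  #2 (cap 23, load 18): A, B, D — cost 6×5 + 6×9 + 6×2 = 96
  #4 (cap 20, load 18): C, E — cost 7×2 + 11×2 = 36
  Shipping 132, fixed 139 → total 271.
  Any other capacity-feasible assignment to {#2, #4} ships for at least 132.
Compare {#1, #2}: its best feasible assignment gives total 335.
Compare {#1, #4}: its best feasible assignment gives total 341.
Every other set of open sites that can feasibly serve all demand totals ≥ 335 even under its best assignment. Minimum: 271.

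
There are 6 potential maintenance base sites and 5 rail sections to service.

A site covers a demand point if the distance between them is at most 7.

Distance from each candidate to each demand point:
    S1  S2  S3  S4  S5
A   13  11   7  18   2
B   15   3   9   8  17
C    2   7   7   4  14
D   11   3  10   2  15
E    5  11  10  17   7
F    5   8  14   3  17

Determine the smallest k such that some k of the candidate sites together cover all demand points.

Coverage sets (demand points within 7 of each site):
  A: {S3, S5}
  B: {S2}
  C: {S1, S2, S3, S4}
  D: {S2, S4}
  E: {S1, S5}
  F: {S1, S4}
No single site covers all 5 demand points.
But {A, C} covers everything, so the minimum is 2.

2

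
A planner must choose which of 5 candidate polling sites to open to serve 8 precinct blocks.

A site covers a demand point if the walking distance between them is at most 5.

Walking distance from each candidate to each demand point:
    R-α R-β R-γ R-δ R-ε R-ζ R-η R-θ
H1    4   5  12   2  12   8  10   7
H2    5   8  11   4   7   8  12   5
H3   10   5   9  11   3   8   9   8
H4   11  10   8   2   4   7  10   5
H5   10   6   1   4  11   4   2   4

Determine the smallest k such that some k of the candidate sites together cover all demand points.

Coverage sets (demand points within 5 of each site):
  H1: {R-α, R-β, R-δ}
  H2: {R-α, R-δ, R-θ}
  H3: {R-β, R-ε}
  H4: {R-δ, R-ε, R-θ}
  H5: {R-γ, R-δ, R-ζ, R-η, R-θ}
No 2 sites suffice: every size-2 union leaves at least one demand point uncovered.
But {H1, H3, H5} covers everything, so the minimum is 3.

3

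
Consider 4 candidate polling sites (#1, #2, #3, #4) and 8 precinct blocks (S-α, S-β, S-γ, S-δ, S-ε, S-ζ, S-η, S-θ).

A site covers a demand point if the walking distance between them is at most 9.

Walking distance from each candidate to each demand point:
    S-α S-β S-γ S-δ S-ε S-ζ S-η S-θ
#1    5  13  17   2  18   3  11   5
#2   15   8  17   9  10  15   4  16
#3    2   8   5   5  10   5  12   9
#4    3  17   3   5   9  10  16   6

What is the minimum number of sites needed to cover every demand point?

Coverage sets (demand points within 9 of each site):
  #1: {S-α, S-δ, S-ζ, S-θ}
  #2: {S-β, S-δ, S-η}
  #3: {S-α, S-β, S-γ, S-δ, S-ζ, S-θ}
  #4: {S-α, S-γ, S-δ, S-ε, S-θ}
No 2 sites suffice: every size-2 union leaves at least one demand point uncovered.
But {#1, #2, #4} covers everything, so the minimum is 3.

3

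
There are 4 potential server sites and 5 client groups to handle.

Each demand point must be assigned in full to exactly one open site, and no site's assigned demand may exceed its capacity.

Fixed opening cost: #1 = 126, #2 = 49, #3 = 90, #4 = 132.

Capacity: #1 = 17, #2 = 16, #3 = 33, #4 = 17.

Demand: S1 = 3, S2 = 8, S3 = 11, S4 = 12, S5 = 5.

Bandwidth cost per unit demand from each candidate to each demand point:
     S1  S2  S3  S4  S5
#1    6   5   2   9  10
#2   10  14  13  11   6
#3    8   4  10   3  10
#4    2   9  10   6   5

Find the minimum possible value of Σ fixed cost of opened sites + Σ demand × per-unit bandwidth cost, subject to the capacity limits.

374

Open {#1, #3}; cheapest assignment that respects the capacities:
  #1 (cap 17, load 14): S1, S3 — cost 3×6 + 11×2 = 40
  #3 (cap 33, load 25): S2, S4, S5 — cost 8×4 + 12×3 + 5×10 = 118
  Shipping 158, fixed 216 → total 374.
  Any other capacity-feasible assignment to {#1, #3} ships for at least 158.
Compare {#2, #3}: its best feasible assignment gives total 377.
Compare {#1, #2, #3}: its best feasible assignment gives total 403.
Every other set of open sites that can feasibly serve all demand totals ≥ 377 even under its best assignment. Minimum: 374.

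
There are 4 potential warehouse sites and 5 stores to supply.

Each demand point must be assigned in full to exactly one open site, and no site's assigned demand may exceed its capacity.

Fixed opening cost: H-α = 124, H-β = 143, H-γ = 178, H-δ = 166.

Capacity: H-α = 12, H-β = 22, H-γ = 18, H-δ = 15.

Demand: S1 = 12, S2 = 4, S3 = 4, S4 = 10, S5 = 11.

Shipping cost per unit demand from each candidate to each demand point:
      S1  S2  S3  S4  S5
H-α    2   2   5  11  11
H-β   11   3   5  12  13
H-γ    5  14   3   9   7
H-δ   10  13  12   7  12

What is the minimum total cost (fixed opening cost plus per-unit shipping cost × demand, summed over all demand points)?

Open {H-α, H-β, H-γ}; cheapest assignment that respects the capacities:
  H-α (cap 12, load 12): S1 — cost 12×2 = 24
  H-β (cap 22, load 14): S2, S4 — cost 4×3 + 10×12 = 132
  H-γ (cap 18, load 15): S3, S5 — cost 4×3 + 11×7 = 89
  Shipping 245, fixed 445 → total 690.
  Any other capacity-feasible assignment to {H-α, H-β, H-γ} ships for at least 245.
Compare {H-α, H-β, H-δ}: its best feasible assignment gives total 702.
Compare {H-α, H-γ, H-δ}: its best feasible assignment gives total 703.
Every other set of open sites that can feasibly serve all demand totals ≥ 702 even under its best assignment. Minimum: 690.

690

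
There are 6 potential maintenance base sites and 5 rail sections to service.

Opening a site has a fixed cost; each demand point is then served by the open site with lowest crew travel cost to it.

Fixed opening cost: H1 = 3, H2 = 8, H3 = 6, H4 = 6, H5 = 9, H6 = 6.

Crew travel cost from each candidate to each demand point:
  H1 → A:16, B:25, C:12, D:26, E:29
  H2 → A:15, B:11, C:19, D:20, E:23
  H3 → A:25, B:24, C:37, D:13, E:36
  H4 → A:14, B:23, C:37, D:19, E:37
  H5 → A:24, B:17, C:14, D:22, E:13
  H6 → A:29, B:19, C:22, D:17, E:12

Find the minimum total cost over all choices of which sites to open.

Open {H1, H2, H6}: assign each demand point to its cheapest open site.
  A→H2 15, B→H2 11, C→H1 12, D→H6 17, E→H6 12
  crew travel cost 67, fixed 17 → total 84.
Compare {H1, H6}: crew travel cost 76 + fixed 9 = 85.
Compare {H1, H2, H3, H6}: crew travel cost 63 + fixed 23 = 86.
Compare {H1, H3, H6}: crew travel cost 72 + fixed 15 = 87.
All other subsets cost ≥ 85. Minimum total cost: 84.

84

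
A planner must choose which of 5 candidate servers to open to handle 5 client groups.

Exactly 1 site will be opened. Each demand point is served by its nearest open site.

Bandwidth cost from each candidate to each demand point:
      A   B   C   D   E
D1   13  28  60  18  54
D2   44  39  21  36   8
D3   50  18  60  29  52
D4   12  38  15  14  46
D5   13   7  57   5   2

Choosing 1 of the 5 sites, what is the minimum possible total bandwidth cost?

Open {D5}.
  A→D5 13, B→D5 7, C→D5 57, D→D5 5, E→D5 2  ⇒ total 84.
Compare {D4}: total 125.
Compare {D2}: total 148.
No size-1 selection does better; minimum is 84.

84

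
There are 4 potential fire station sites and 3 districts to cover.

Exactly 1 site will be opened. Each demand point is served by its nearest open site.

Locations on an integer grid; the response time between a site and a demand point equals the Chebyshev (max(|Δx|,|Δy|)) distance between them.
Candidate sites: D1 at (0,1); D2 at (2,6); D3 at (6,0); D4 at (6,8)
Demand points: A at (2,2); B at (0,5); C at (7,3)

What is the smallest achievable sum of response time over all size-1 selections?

Open {D2}.
  A→D2 4, B→D2 2, C→D2 5  ⇒ total 11.
Compare {D1}: total 13.
Compare {D3}: total 13.
No size-1 selection does better; minimum is 11.

11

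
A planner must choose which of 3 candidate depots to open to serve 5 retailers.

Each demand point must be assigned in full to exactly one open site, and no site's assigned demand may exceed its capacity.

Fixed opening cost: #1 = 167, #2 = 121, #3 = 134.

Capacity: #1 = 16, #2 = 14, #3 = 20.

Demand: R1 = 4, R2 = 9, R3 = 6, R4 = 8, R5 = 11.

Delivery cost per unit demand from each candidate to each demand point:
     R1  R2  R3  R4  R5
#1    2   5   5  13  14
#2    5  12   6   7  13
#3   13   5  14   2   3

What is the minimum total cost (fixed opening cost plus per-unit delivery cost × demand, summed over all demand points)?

Open {#1, #2, #3}; cheapest assignment that respects the capacities:
  #1 (cap 16, load 13): R1, R2 — cost 4×2 + 9×5 = 53
  #2 (cap 14, load 6): R3 — cost 6×6 = 36
  #3 (cap 20, load 19): R4, R5 — cost 8×2 + 11×3 = 49
  Shipping 138, fixed 422 → total 560.
  Any other capacity-feasible assignment to {#1, #2, #3} ships for at least 138.
Total demand is 38 and no other set of sites has combined capacity ≥ 38, so {#1, #2, #3} is the only feasible choice of open sites. Minimum: 560.

560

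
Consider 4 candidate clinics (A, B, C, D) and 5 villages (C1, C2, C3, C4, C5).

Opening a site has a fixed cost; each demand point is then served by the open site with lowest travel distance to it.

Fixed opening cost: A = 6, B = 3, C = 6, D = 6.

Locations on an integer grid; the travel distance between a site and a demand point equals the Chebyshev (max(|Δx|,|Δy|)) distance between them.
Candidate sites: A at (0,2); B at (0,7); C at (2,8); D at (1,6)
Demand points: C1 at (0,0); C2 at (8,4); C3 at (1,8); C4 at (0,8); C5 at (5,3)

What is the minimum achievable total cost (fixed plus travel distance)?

Open {B}: assign each demand point to its cheapest open site.
  C1→B 7, C2→B 8, C3→B 1, C4→B 1, C5→B 5
  travel distance 22, fixed 3 → total 25.
Compare {A, B}: travel distance 17 + fixed 9 = 26.
Compare {D}: travel distance 21 + fixed 6 = 27.
Compare {C}: travel distance 22 + fixed 6 = 28.
All other subsets cost ≥ 26. Minimum total cost: 25.

25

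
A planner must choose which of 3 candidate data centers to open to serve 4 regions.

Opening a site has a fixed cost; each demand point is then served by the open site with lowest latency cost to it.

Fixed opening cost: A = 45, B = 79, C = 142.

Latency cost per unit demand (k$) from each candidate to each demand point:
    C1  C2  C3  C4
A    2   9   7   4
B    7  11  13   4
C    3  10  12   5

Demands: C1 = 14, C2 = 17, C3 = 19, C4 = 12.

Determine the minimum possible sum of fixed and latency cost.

Open {A}: assign each demand point to its cheapest open site.
  C1→A 14×2=28, C2→A 17×9=153, C3→A 19×7=133, C4→A 12×4=48
  latency cost 362, fixed 45 → total 407.
Compare {A, B}: latency cost 362 + fixed 124 = 486.
Compare {A, C}: latency cost 362 + fixed 187 = 549.
Compare {A, B, C}: latency cost 362 + fixed 266 = 628.
All other subsets cost ≥ 486. Minimum total cost: 407.

407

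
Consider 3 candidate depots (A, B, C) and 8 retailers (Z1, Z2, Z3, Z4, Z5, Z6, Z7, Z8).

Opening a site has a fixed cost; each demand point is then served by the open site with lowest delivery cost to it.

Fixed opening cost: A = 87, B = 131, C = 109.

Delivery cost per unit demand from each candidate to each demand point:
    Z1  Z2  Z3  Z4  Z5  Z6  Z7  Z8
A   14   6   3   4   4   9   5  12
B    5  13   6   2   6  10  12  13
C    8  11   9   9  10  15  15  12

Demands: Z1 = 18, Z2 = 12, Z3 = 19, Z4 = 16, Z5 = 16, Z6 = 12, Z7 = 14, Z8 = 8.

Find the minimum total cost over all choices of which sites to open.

807

Open {A, B}: assign each demand point to its cheapest open site.
  Z1→B 18×5=90, Z2→A 12×6=72, Z3→A 19×3=57, Z4→B 16×2=32, Z5→A 16×4=64, Z6→A 12×9=108, Z7→A 14×5=70, Z8→A 8×12=96
  delivery cost 589, fixed 218 → total 807.
Compare {A}: delivery cost 783 + fixed 87 = 870.
Compare {A, C}: delivery cost 675 + fixed 196 = 871.
Compare {A, B, C}: delivery cost 589 + fixed 327 = 916.
All other subsets cost ≥ 870. Minimum total cost: 807.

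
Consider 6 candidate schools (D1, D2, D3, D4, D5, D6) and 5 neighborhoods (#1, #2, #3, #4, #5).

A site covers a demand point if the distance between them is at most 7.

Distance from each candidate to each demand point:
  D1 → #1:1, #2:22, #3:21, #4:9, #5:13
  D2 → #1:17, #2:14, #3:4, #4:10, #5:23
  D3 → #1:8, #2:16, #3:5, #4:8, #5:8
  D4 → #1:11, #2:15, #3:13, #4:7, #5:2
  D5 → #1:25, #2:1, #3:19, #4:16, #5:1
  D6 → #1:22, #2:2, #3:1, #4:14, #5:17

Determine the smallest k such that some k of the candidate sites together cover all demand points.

Coverage sets (demand points within 7 of each site):
  D1: {#1}
  D2: {#3}
  D3: {#3}
  D4: {#4, #5}
  D5: {#2, #5}
  D6: {#2, #3}
No 2 sites suffice: every size-2 union leaves at least one demand point uncovered.
But {D1, D4, D6} covers everything, so the minimum is 3.

3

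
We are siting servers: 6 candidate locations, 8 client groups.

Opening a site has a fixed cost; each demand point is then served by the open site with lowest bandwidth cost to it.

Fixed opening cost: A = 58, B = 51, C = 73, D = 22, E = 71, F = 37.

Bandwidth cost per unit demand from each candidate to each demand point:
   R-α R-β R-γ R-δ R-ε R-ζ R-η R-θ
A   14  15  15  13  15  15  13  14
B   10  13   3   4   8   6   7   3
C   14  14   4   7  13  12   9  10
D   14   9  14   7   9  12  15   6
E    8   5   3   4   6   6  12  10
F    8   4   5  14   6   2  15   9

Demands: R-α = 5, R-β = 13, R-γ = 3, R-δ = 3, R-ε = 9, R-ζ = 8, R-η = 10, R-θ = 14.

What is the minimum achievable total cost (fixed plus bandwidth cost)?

383

Open {B, F}: assign each demand point to its cheapest open site.
  R-α→F 5×8=40, R-β→F 13×4=52, R-γ→B 3×3=9, R-δ→B 3×4=12, R-ε→F 9×6=54, R-ζ→F 8×2=16, R-η→B 10×7=70, R-θ→B 14×3=42
  bandwidth cost 295, fixed 88 → total 383.
Compare {B, D, F}: bandwidth cost 295 + fixed 110 = 405.
Compare {A, B, F}: bandwidth cost 295 + fixed 146 = 441.
Compare {B, E, F}: bandwidth cost 295 + fixed 159 = 454.
All other subsets cost ≥ 405. Minimum total cost: 383.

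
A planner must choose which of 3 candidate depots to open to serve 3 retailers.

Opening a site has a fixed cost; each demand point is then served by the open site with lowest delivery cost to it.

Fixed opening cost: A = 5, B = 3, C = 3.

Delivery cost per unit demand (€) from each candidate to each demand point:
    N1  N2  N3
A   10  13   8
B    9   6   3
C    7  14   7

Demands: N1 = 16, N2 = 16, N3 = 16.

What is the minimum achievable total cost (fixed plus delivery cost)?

Open {B, C}: assign each demand point to its cheapest open site.
  N1→C 16×7=112, N2→B 16×6=96, N3→B 16×3=48
  delivery cost 256, fixed 6 → total 262.
Compare {A, B, C}: delivery cost 256 + fixed 11 = 267.
Compare {B}: delivery cost 288 + fixed 3 = 291.
Compare {A, B}: delivery cost 288 + fixed 8 = 296.
All other subsets cost ≥ 267. Minimum total cost: 262.

262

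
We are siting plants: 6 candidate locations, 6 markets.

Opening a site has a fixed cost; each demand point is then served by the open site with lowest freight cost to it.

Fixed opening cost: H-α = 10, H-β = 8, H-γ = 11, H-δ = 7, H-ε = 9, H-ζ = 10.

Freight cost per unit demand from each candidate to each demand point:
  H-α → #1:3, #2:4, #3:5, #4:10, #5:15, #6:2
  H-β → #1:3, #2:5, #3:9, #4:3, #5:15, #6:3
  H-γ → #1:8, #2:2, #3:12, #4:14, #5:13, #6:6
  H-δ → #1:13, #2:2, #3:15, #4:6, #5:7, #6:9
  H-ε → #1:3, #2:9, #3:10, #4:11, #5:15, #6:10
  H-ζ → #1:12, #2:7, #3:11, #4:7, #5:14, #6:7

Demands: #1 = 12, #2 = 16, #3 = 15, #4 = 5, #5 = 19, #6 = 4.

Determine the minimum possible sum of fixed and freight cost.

324

Open {H-α, H-β, H-δ}: assign each demand point to its cheapest open site.
  #1→H-α 12×3=36, #2→H-δ 16×2=32, #3→H-α 15×5=75, #4→H-β 5×3=15, #5→H-δ 19×7=133, #6→H-α 4×2=8
  freight cost 299, fixed 25 → total 324.
Compare {H-α, H-δ}: freight cost 314 + fixed 17 = 331.
Compare {H-α, H-β, H-δ, H-ε}: freight cost 299 + fixed 34 = 333.
Compare {H-α, H-β, H-δ, H-ζ}: freight cost 299 + fixed 35 = 334.
All other subsets cost ≥ 331. Minimum total cost: 324.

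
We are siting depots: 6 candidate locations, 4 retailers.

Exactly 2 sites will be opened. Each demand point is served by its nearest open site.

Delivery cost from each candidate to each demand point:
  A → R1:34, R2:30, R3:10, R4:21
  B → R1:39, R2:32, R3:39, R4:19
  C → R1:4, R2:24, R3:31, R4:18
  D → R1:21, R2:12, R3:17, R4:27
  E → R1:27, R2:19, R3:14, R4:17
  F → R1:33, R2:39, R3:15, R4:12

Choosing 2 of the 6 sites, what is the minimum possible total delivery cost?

51

Open {C, D}.
  R1→C 4, R2→D 12, R3→D 17, R4→C 18  ⇒ total 51.
Compare {C, E}: total 54.
Compare {C, F}: total 55.
No size-2 selection does better; minimum is 51.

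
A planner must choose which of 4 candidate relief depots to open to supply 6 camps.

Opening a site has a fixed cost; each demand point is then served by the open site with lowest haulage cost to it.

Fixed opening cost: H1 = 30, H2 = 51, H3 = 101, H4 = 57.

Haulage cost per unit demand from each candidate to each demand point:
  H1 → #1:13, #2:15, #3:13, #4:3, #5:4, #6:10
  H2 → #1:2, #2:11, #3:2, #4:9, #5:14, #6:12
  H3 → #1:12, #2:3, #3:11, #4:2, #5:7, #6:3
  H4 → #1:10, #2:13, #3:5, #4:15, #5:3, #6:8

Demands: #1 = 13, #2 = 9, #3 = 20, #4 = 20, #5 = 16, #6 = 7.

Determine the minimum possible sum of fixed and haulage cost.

400

Open {H1, H2, H3}: assign each demand point to its cheapest open site.
  #1→H2 13×2=26, #2→H3 9×3=27, #3→H2 20×2=40, #4→H3 20×2=40, #5→H1 16×4=64, #6→H3 7×3=21
  haulage cost 218, fixed 182 → total 400.
Compare {H2, H3, H4}: haulage cost 202 + fixed 209 = 411.
Compare {H2, H3}: haulage cost 266 + fixed 152 = 418.
Compare {H1, H2}: haulage cost 359 + fixed 81 = 440.
All other subsets cost ≥ 411. Minimum total cost: 400.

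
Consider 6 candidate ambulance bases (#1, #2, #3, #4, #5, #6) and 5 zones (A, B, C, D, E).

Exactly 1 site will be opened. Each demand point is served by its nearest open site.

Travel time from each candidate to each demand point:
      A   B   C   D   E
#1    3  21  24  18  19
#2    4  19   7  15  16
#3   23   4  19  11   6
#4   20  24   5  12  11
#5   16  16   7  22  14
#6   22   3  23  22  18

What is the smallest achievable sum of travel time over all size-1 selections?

Open {#2}.
  A→#2 4, B→#2 19, C→#2 7, D→#2 15, E→#2 16  ⇒ total 61.
Compare {#3}: total 63.
Compare {#4}: total 72.
No size-1 selection does better; minimum is 61.

61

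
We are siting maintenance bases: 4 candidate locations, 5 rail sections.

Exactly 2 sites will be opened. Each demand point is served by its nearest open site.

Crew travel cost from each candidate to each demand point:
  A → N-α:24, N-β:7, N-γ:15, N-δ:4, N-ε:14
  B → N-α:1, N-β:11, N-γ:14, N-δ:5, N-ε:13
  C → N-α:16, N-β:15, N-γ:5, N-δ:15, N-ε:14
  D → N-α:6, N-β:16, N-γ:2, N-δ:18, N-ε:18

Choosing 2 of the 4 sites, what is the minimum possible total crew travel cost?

32

Open {B, D}.
  N-α→B 1, N-β→B 11, N-γ→D 2, N-δ→B 5, N-ε→B 13  ⇒ total 32.
Compare {A, D}: total 33.
Compare {B, C}: total 35.
No size-2 selection does better; minimum is 32.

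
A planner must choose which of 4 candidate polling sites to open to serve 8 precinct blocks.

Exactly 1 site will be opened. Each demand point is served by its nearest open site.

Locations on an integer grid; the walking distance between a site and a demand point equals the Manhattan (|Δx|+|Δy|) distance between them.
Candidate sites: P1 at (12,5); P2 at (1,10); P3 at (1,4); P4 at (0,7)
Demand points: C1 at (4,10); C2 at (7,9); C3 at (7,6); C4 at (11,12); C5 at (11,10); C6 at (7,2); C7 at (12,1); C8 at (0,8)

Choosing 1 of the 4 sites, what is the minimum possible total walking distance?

69

Open {P1}.
  C1→P1 13, C2→P1 9, C3→P1 6, C4→P1 8, C5→P1 6, C6→P1 8, C7→P1 4, C8→P1 15  ⇒ total 69.
Compare {P2}: total 79.
Compare {P4}: total 85.
No size-1 selection does better; minimum is 69.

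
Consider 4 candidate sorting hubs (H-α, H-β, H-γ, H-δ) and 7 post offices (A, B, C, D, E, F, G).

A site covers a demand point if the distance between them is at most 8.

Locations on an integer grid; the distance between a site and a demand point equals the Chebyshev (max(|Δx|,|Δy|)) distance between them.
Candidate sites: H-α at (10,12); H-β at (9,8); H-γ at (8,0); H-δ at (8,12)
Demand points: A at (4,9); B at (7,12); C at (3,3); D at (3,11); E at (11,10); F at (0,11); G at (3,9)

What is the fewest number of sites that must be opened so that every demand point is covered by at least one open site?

Coverage sets (demand points within 8 of each site):
  H-α: {A, B, D, E, G}
  H-β: {A, B, C, D, E, G}
  H-γ: {C}
  H-δ: {A, B, D, E, F, G}
No single site covers all 7 demand points.
But {H-β, H-δ} covers everything, so the minimum is 2.

2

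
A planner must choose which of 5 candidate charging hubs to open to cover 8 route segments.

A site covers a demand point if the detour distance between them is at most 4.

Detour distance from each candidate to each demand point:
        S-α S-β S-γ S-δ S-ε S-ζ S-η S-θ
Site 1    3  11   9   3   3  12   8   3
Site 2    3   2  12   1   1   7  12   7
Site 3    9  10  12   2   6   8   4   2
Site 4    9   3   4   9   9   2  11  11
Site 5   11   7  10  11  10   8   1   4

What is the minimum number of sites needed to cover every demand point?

3

Coverage sets (demand points within 4 of each site):
  Site 1: {S-α, S-δ, S-ε, S-θ}
  Site 2: {S-α, S-β, S-δ, S-ε}
  Site 3: {S-δ, S-η, S-θ}
  Site 4: {S-β, S-γ, S-ζ}
  Site 5: {S-η, S-θ}
No 2 sites suffice: every size-2 union leaves at least one demand point uncovered.
But {Site 1, Site 3, Site 4} covers everything, so the minimum is 3.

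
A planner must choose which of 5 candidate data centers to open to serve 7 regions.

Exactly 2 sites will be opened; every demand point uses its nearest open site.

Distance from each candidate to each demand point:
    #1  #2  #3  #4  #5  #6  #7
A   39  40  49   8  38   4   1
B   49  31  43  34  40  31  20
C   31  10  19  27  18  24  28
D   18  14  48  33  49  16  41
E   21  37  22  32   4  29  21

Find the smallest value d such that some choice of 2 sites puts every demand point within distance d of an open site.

Open {C, E}.
  Farthest demand point is #4 at distance 27 (to C); all others are ≤ 27.
With {C, D} the worst case is 28.
With {A, C} the worst case is 31.
No size-2 selection achieves below 27.

27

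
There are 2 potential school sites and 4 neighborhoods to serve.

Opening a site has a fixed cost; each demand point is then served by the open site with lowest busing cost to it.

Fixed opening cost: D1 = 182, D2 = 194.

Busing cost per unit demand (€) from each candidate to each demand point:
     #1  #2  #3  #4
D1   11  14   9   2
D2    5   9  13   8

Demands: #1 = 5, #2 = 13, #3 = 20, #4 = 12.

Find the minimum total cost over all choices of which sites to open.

Open {D1}: assign each demand point to its cheapest open site.
  #1→D1 5×11=55, #2→D1 13×14=182, #3→D1 20×9=180, #4→D1 12×2=24
  busing cost 441, fixed 182 → total 623.
Compare {D2}: busing cost 498 + fixed 194 = 692.
Compare {D1, D2}: busing cost 346 + fixed 376 = 722.

623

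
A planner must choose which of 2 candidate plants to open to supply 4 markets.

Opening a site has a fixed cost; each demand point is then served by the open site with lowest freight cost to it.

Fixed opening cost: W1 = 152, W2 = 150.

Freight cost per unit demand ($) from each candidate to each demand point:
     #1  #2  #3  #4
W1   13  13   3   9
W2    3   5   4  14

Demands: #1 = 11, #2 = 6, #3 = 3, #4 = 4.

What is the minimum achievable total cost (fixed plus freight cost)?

Open {W2}: assign each demand point to its cheapest open site.
  #1→W2 11×3=33, #2→W2 6×5=30, #3→W2 3×4=12, #4→W2 4×14=56
  freight cost 131, fixed 150 → total 281.
Compare {W1, W2}: freight cost 108 + fixed 302 = 410.
Compare {W1}: freight cost 266 + fixed 152 = 418.

281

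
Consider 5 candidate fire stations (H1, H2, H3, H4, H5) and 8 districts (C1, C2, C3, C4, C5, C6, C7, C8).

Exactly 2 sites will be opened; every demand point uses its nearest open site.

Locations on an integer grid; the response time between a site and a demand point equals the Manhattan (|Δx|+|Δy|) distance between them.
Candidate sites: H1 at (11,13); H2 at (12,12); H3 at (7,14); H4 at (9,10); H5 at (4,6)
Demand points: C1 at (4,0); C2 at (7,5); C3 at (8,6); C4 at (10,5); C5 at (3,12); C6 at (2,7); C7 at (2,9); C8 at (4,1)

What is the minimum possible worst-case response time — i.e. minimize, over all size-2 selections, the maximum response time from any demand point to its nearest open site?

Open {H1, H5}.
  Farthest demand point is C4 at response time 7 (to H5); all others are ≤ 7.
With {H2, H5} the worst case is 7.
With {H3, H5} the worst case is 7.
No size-2 selection achieves below 7.

7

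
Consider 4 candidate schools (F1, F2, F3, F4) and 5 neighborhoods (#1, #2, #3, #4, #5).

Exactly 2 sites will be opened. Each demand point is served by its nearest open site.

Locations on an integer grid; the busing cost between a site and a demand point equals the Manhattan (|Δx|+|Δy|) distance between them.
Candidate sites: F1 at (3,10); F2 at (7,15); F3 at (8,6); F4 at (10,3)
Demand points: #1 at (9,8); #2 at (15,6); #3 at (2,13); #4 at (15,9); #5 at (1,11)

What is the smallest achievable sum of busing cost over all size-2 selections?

Open {F1, F3}.
  #1→F3 3, #2→F3 7, #3→F1 4, #4→F3 10, #5→F1 3  ⇒ total 27.
Compare {F1, F4}: total 32.
Compare {F2, F3}: total 37.
No size-2 selection does better; minimum is 27.

27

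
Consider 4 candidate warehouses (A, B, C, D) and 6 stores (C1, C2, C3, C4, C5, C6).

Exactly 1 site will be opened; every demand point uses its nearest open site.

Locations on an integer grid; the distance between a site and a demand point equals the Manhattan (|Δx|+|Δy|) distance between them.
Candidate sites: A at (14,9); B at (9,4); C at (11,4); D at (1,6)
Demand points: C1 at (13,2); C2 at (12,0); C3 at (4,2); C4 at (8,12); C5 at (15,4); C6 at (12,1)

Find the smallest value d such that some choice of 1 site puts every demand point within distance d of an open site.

Open {B}.
  Farthest demand point is C4 at distance 9 (to B); all others are ≤ 9.
With {C} the worst case is 11.
With {A} the worst case is 17.
No size-1 selection achieves below 9.

9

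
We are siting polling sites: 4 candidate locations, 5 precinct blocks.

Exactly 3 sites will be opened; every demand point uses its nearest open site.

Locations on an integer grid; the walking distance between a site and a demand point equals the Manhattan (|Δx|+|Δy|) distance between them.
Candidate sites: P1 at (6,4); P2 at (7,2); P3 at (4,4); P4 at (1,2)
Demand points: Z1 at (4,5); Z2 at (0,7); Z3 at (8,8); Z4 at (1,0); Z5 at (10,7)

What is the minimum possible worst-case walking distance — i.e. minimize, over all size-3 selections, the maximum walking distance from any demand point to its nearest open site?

7

Open {P1, P2, P3}.
  Farthest demand point is Z2 at walking distance 7 (to P3); all others are ≤ 7.
With {P1, P2, P4} the worst case is 7.
With {P1, P3, P4} the worst case is 7.
No size-3 selection achieves below 7.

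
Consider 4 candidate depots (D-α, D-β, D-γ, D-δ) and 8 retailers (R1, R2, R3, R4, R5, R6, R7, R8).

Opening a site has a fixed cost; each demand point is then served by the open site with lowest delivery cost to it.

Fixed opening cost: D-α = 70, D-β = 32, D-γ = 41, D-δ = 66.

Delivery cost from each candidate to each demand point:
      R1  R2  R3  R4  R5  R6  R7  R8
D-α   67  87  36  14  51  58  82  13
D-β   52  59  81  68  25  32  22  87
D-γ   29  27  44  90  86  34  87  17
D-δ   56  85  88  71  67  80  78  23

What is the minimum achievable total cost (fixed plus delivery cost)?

Open {D-β, D-γ}: assign each demand point to its cheapest open site.
  R1→D-γ 29, R2→D-γ 27, R3→D-γ 44, R4→D-β 68, R5→D-β 25, R6→D-β 32, R7→D-β 22, R8→D-γ 17
  delivery cost 264, fixed 73 → total 337.
Compare {D-α, D-β, D-γ}: delivery cost 198 + fixed 143 = 341.
Compare {D-α, D-β}: delivery cost 253 + fixed 102 = 355.
Compare {D-α, D-γ}: delivery cost 286 + fixed 111 = 397.
All other subsets cost ≥ 341. Minimum total cost: 337.

337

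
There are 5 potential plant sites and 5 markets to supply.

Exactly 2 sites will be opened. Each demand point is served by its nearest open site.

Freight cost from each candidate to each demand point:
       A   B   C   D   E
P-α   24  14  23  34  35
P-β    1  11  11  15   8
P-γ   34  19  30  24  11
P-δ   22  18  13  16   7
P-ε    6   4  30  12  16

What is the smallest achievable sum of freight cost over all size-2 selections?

Open {P-β, P-ε}.
  A→P-β 1, B→P-ε 4, C→P-β 11, D→P-ε 12, E→P-β 8  ⇒ total 36.
Compare {P-δ, P-ε}: total 42.
Compare {P-β, P-δ}: total 45.
No size-2 selection does better; minimum is 36.

36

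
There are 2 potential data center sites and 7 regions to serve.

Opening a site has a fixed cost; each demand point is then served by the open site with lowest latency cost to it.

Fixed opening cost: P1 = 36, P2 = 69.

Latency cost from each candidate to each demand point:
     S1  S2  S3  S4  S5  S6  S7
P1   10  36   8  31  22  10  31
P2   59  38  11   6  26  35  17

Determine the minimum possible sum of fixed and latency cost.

184

Open {P1}: assign each demand point to its cheapest open site.
  S1→P1 10, S2→P1 36, S3→P1 8, S4→P1 31, S5→P1 22, S6→P1 10, S7→P1 31
  latency cost 148, fixed 36 → total 184.
Compare {P1, P2}: latency cost 109 + fixed 105 = 214.
Compare {P2}: latency cost 192 + fixed 69 = 261.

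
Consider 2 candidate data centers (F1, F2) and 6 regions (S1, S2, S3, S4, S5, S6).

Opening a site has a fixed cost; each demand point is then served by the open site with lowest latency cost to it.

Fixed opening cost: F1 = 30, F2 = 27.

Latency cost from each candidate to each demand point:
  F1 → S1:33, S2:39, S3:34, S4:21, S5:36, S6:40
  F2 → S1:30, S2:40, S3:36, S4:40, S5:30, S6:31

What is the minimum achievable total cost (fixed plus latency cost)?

233

Open {F1}: assign each demand point to its cheapest open site.
  S1→F1 33, S2→F1 39, S3→F1 34, S4→F1 21, S5→F1 36, S6→F1 40
  latency cost 203, fixed 30 → total 233.
Compare {F2}: latency cost 207 + fixed 27 = 234.
Compare {F1, F2}: latency cost 185 + fixed 57 = 242.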